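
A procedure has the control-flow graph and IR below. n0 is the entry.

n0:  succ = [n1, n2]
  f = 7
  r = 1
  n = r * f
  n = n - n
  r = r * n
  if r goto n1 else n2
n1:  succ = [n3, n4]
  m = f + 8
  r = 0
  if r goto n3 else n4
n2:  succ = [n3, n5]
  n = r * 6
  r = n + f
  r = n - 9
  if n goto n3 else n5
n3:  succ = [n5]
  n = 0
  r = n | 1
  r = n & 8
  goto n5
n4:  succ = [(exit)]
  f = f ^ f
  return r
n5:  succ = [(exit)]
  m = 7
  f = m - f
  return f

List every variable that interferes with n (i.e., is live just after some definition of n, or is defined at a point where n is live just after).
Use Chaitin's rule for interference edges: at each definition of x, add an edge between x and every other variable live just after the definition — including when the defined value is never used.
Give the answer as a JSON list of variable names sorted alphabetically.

Per-block:
  n0 def {f,n,r} use ∅
  n1 def {m,r} use {f}
  n2 def {n,r} use {f,r}
  n3 def {n,r} use ∅
  n4 def {f} use {f,r}
  n5 def {f,m} use {f}

Backward fixpoint:
  n0 li=∅ lo={f,r}
  n1 li={f} lo={f,r}
  n2 li={f,r} lo={f}
  n3 li={f} lo={f}
  n4 li={f,r} lo=∅
  n5 li={f} lo=∅

Interference:
  f: {m,n,r}
  m: {f}
  n: {f,r}
  r: {f,n}

N(n) = ["f", "r"]

Answer: ["f", "r"]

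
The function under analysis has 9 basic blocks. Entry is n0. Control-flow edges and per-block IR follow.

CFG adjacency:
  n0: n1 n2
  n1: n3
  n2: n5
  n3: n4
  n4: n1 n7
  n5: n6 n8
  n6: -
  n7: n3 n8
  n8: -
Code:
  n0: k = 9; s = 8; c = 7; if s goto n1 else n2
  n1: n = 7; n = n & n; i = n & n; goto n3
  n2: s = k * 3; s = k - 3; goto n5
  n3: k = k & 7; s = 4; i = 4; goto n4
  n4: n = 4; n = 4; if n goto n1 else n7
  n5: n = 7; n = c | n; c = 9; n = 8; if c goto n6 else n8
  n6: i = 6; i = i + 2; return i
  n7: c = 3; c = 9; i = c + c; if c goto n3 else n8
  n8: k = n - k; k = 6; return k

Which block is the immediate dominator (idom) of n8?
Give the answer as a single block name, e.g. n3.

idom tree: n1←n0 n2←n0 n3←n1 n4←n3 n5←n2 n6←n5 n7←n4 n8←n0
Dom∩ at merges:
  n1: preds {n0,n4}: {n0} ∩ {n0,n1,n3,n4} = {n0}; idom=n0
  n3: preds {n1,n7}: {n0,n1} ∩ {n0,n1,n3,n4,n7} = {n0,n1}; idom=n1
  n8: preds {n5,n7}: {n0,n2,n5} ∩ {n0,n1,n3,n4,n7} = {n0}; idom=n0

idom(n8) = n0

Answer: n0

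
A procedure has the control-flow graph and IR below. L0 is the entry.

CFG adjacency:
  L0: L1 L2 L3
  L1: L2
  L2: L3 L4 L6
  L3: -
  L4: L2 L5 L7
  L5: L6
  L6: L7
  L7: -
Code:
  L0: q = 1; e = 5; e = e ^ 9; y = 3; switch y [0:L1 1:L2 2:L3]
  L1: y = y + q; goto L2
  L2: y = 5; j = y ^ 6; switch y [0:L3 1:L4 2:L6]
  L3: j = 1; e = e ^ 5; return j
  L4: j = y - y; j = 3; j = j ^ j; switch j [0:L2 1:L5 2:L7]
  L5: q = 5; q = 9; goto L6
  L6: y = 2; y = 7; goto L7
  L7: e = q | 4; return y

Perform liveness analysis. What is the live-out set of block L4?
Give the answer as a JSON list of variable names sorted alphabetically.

Answer: ["e", "q", "y"]

Working:
Block summaries:
  L0: {e,q,y} / ∅
  L1: {y} / {q,y}
  L2: {j,y} / ∅
  L3: {e,j} / {e}
  L4: {j} / {y}
  L5: {q} / ∅
  L6: {y} / ∅
  L7: {e} / {q,y}

Liveness:
  L0: in=∅ out={e,q,y}
  L1: in={e,q,y} out={e,q}
  L2: in={e,q} out={e,q,y}
  L3: in={e} out=∅
  L4: in={e,q,y} out={e,q,y}
  L5: in=∅ out={q}
  L6: in={q} out={q,y}
  L7: in={q,y} out=∅

live-out(L4) = ["e", "q", "y"]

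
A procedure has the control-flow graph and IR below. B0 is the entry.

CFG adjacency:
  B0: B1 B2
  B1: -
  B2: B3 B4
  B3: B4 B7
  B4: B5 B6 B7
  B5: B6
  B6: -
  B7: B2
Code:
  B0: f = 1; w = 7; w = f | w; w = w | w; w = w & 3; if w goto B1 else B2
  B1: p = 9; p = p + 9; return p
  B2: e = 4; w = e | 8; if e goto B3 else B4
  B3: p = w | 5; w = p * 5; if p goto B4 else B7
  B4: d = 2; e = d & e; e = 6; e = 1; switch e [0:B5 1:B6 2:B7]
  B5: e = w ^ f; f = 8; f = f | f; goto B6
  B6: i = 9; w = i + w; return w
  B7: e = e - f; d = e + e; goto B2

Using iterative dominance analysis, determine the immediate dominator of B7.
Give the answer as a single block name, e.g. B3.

idom tree: B1←B0 B2←B0 B3←B2 B4←B2 B5←B4 B6←B4 B7←B2
Dom at joins:
  B2: preds {B0,B7}: {B0} ∩ {B0,B2,B7} = {B0}; idom=B0
  B4: preds {B2,B3}: {B0,B2} ∩ {B0,B2,B3} = {B0,B2}; idom=B2
  B6: preds {B4,B5}: {B0,B2,B4} ∩ {B0,B2,B4,B5} = {B0,B2,B4}; idom=B4
  B7: preds {B3,B4}: {B0,B2,B3} ∩ {B0,B2,B4} = {B0,B2}; idom=B2

idom(B7) = B2

Answer: B2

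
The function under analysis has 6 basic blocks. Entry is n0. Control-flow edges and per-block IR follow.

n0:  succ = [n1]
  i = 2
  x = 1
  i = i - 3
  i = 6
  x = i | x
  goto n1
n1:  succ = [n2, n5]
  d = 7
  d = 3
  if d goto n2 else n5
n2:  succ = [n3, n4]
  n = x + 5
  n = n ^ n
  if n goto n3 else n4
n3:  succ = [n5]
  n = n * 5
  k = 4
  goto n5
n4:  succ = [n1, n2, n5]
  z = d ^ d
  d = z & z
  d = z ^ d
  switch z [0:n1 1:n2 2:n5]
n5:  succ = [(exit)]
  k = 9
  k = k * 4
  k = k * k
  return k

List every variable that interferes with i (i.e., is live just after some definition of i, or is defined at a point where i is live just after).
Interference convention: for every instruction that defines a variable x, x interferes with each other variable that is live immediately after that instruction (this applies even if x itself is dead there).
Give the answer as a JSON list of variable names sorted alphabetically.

Block summaries:
  n0: {i,x} / ∅
  n1: {d} / ∅
  n2: {n} / {x}
  n3: {k,n} / {n}
  n4: {d,z} / {d}
  n5: {k} / ∅

Liveness:
  live n0: ∅→{x}
  live n1: {x}→{d,x}
  live n2: {d,x}→{d,n,x}
  live n3: {n}→∅
  live n4: {d,x}→{d,x}
  live n5: ∅→∅

Conflict graph:
  d: {n,x,z}
  i: {x}
  k: ∅
  n: {d,x}
  x: {d,i,n,z}
  z: {d,x}

N(i) = ["x"]

Answer: ["x"]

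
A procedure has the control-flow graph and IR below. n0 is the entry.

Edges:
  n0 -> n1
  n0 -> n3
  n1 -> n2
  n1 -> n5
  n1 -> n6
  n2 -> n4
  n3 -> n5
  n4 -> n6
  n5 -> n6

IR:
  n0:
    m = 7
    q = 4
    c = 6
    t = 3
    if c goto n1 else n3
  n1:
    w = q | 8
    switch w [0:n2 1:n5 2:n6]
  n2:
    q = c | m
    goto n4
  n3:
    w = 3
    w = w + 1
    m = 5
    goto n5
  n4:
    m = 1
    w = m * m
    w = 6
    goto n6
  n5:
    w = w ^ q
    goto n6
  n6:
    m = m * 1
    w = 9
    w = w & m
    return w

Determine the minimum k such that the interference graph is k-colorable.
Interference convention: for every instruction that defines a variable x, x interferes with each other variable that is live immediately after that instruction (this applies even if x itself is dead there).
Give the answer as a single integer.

Answer: 4

Working:
Per-block:
  n0 def {c,m,q,t} use ∅
  n1 def {w} use {q}
  n2 def {q} use {c,m}
  n3 def {m,w} use ∅
  n4 def {m,w} use ∅
  n5 def {w} use {q,w}
  n6 def {m,w} use {m}

Live sets:
  n0 li=∅ lo={c,m,q}
  n1 li={c,m,q} lo={c,m,q,w}
  n2 li={c,m} lo=∅
  n3 li={q} lo={m,q,w}
  n4 li=∅ lo={m}
  n5 li={m,q,w} lo={m}
  n6 li={m} lo=∅

Interfere edges:
  c: {m,q,t,w}
  m: {c,q,t,w}
  q: {c,m,t,w}
  t: {c,m,q}
  w: {c,m,q}

Chromatic number:
  clique {c,m,q,t} ⇒ need ≥ 4
  4-colouring: r0={c}  r1={m}  r2={q}  r3={t,w}
  χ = 4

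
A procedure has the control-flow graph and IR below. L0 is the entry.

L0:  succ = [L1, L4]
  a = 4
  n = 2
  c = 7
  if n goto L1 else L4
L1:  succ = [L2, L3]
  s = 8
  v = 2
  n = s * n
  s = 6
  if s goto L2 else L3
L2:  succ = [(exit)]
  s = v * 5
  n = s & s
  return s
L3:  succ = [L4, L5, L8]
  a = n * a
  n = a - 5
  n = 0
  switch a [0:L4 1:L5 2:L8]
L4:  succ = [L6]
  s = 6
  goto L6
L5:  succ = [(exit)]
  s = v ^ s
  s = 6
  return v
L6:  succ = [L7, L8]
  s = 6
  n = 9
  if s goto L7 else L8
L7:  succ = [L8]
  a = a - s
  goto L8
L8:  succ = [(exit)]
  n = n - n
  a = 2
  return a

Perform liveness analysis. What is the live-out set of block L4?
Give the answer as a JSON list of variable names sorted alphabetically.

Answer: ["a"]

Derivation:
def/use:
  L0: def={a,c,n} ue=∅
  L1: def={n,s,v} ue={n}
  L2: def={n,s} ue={v}
  L3: def={a,n} ue={a,n}
  L4: def={s} ue=∅
  L5: def={s} ue={s,v}
  L6: def={n,s} ue=∅
  L7: def={a} ue={a,s}
  L8: def={a,n} ue={n}

Live sets:
  L0: in=∅ out={a,n}
  L1: in={a,n} out={a,n,s,v}
  L2: in={v} out=∅
  L3: in={a,n,s,v} out={a,n,s,v}
  L4: in={a} out={a}
  L5: in={s,v} out=∅
  L6: in={a} out={a,n,s}
  L7: in={a,n,s} out={n}
  L8: in={n} out=∅

live-out(L4) = ["a"]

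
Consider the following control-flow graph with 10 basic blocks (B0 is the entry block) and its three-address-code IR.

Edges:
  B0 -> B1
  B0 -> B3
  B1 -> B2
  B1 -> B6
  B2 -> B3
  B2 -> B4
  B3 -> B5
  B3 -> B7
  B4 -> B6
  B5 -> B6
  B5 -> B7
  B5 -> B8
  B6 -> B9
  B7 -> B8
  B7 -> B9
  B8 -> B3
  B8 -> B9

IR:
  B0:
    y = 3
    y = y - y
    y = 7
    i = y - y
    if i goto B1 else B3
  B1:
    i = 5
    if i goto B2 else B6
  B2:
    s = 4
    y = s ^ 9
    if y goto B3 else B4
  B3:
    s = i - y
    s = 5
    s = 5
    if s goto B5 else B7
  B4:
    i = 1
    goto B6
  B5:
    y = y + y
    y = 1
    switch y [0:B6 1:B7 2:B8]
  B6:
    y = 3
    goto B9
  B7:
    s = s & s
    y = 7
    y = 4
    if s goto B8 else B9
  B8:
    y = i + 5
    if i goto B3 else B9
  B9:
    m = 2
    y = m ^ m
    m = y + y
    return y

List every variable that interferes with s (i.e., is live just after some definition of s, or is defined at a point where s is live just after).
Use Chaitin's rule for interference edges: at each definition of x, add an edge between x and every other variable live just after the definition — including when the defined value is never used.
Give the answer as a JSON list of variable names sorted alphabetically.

Per-block:
  B0: {i,y} / ∅
  B1: {i} / ∅
  B2: {s,y} / ∅
  B3: {s} / {i,y}
  B4: {i} / ∅
  B5: {y} / {y}
  B6: {y} / ∅
  B7: {s,y} / {s}
  B8: {y} / {i}
  B9: {m,y} / ∅

Live sets:
  B0: in=∅ out={i,y}
  B1: in=∅ out={i}
  B2: in={i} out={i,y}
  B3: in={i,y} out={i,s,y}
  B4: in=∅ out=∅
  B5: in={i,s,y} out={i,s}
  B6: in=∅ out=∅
  B7: in={i,s} out={i}
  B8: in={i} out={i,y}
  B9: in=∅ out=∅

Interference:
  i: {s,y}
  m: {y}
  s: {i,y}
  y: {i,m,s}

N(s) = ["i", "y"]

Answer: ["i", "y"]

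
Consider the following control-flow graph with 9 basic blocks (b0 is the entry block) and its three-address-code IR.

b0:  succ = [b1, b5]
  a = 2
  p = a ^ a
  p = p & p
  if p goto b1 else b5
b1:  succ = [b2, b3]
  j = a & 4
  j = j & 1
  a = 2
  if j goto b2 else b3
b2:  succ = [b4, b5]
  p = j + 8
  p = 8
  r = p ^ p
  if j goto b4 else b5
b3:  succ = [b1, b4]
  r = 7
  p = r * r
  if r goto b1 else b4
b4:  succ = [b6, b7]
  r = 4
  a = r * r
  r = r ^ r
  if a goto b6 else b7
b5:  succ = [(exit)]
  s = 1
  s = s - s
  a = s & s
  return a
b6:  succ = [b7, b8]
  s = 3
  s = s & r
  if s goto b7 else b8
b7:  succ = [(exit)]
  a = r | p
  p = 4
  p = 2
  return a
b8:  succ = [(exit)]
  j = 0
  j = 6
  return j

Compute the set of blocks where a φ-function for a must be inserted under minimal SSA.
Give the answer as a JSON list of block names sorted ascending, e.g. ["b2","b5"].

Answer: ["b1", "b5"]

Derivation:
idom tree: b1←b0 b2←b1 b3←b1 b4←b1 b5←b0 b6←b4 b7←b4 b8←b6
Join-block Dom:
  b1: preds {b0,b3}: {b0} ∩ {b0,b1,b3} = {b0}; idom=b0
  b4: preds {b2,b3}: {b0,b1,b2} ∩ {b0,b1,b3} = {b0,b1}; idom=b1
  b5: preds {b0,b2}: {b0} ∩ {b0,b1,b2} = {b0}; idom=b0
  b7: preds {b4,b6}: {b0,b1,b4} ∩ {b0,b1,b4,b6} = {b0,b1,b4}; idom=b4

DF walk-up:
  join b1 pred b0: · stop@b0
  join b1 pred b3: b3→b1 stop@b0
  join b4 pred b2: b2 stop@b1
  join b4 pred b3: b3 stop@b1
  join b5 pred b0: · stop@b0
  join b5 pred b2: b2→b1 stop@b0
  join b7 pred b4: · stop@b4
  join b7 pred b6: b6 stop@b4
  DF(b0)=∅
  DF(b1)={b1,b5}
  DF(b2)={b4,b5}
  DF(b3)={b1,b4}
  DF(b4)=∅
  DF(b5)=∅
  DF(b6)={b7}
  DF(b7)=∅
  DF(b8)=∅

φ for a: defs {b0,b1,b4,b5,b7}
  DF⁺ = {b1,b5}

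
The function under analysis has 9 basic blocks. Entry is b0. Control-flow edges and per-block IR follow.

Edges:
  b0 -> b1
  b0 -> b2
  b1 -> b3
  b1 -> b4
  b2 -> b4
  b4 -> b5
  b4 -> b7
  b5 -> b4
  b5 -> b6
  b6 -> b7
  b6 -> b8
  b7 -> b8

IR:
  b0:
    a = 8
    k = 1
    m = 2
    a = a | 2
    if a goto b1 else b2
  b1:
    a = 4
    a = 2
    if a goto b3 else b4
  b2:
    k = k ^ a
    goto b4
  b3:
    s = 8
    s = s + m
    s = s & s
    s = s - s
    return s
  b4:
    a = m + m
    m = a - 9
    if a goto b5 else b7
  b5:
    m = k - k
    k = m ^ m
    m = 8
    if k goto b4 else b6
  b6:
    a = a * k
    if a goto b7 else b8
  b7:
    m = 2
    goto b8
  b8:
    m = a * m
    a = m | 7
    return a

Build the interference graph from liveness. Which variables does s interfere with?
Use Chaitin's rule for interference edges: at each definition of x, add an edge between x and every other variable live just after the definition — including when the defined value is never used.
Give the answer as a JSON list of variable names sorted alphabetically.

Answer: ["m"]

Analysis:
Block summaries:
  b0: def={a,k,m} ue=∅
  b1: def={a} ue=∅
  b2: def={k} ue={a,k}
  b3: def={s} ue={m}
  b4: def={a,m} ue={m}
  b5: def={k,m} ue={k}
  b6: def={a} ue={a,k}
  b7: def={m} ue=∅
  b8: def={a,m} ue={a,m}

Live sets:
  b0: in=∅ out={a,k,m}
  b1: in={k,m} out={k,m}
  b2: in={a,k,m} out={k,m}
  b3: in={m} out=∅
  b4: in={k,m} out={a,k}
  b5: in={a,k} out={a,k,m}
  b6: in={a,k,m} out={a,m}
  b7: in={a} out={a,m}
  b8: in={a,m} out=∅

Conflict graph:
  a: {k,m}
  k: {a,m}
  m: {a,k,s}
  s: {m}

N(s) = ["m"]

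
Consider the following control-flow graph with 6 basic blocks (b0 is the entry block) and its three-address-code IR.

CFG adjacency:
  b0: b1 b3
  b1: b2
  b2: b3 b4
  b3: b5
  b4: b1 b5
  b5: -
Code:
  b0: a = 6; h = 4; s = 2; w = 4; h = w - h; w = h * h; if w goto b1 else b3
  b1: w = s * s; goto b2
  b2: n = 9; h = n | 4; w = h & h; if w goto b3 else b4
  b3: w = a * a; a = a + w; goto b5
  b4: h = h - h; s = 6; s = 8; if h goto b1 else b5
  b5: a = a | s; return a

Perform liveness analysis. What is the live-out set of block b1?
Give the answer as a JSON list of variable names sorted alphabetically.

Per-block:
  b0 def {a,h,s,w} use ∅
  b1 def {w} use {s}
  b2 def {h,n,w} use ∅
  b3 def {a,w} use {a}
  b4 def {h,s} use {h}
  b5 def {a} use {a,s}

Live sets:
  b0 li=∅ lo={a,s}
  b1 li={a,s} lo={a,s}
  b2 li={a,s} lo={a,h,s}
  b3 li={a,s} lo={a,s}
  b4 li={a,h} lo={a,s}
  b5 li={a,s} lo=∅

live-out(b1) = ["a", "s"]

Answer: ["a", "s"]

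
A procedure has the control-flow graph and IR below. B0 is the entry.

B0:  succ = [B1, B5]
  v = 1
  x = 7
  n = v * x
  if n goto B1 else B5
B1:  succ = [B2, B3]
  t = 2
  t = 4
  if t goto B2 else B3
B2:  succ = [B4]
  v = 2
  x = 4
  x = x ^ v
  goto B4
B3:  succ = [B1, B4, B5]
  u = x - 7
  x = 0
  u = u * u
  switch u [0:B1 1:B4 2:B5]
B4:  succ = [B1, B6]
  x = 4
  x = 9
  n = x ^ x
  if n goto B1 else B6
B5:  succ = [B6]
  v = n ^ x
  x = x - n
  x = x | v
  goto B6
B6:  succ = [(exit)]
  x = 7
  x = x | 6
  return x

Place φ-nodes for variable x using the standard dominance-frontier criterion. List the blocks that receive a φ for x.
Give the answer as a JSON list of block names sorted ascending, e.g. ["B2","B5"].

idom tree: B1←B0 B2←B1 B3←B1 B4←B1 B5←B0 B6←B0
Join-block Dom:
  B1: preds {B0,B3,B4}: {B0} ∩ {B0,B1,B3} ∩ {B0,B1,B4} = {B0}; idom=B0
  B4: preds {B2,B3}: {B0,B1,B2} ∩ {B0,B1,B3} = {B0,B1}; idom=B1
  B5: preds {B0,B3}: {B0} ∩ {B0,B1,B3} = {B0}; idom=B0
  B6: preds {B4,B5}: {B0,B1,B4} ∩ {B0,B5} = {B0}; idom=B0

DF derivation:
  join B1 pred B0: · stop@B0
  join B1 pred B3: B3→B1 stop@B0
  join B1 pred B4: B4→B1 stop@B0
  join B4 pred B2: B2 stop@B1
  join B4 pred B3: B3 stop@B1
  join B5 pred B0: · stop@B0
  join B5 pred B3: B3→B1 stop@B0
  join B6 pred B4: B4→B1 stop@B0
  join B6 pred B5: B5 stop@B0
  B0 → ∅
  B1 → {B1,B5,B6}
  B2 → {B4}
  B3 → {B1,B4,B5}
  B4 → {B1,B6}
  B5 → {B6}
  B6 → ∅

φ for x: defs {B0,B2,B3,B4,B5,B6}
  DF⁺ = {B1,B4,B5,B6}

Answer: ["B1", "B4", "B5", "B6"]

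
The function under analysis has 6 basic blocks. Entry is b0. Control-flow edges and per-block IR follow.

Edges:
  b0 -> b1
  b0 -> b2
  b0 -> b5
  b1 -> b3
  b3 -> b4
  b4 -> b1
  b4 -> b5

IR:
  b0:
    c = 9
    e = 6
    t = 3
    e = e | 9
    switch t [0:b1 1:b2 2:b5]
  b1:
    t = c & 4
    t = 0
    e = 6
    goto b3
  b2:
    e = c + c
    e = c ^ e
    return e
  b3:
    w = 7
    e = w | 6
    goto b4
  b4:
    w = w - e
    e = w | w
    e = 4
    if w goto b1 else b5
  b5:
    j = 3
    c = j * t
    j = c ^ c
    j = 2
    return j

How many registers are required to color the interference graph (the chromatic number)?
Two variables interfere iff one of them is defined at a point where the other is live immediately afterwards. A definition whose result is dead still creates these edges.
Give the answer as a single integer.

Answer: 4

Derivation:
Block summaries:
  b0: {c,e,t} / ∅
  b1: {e,t} / {c}
  b2: {e} / {c}
  b3: {e,w} / ∅
  b4: {e,w} / {e,w}
  b5: {c,j} / {t}

Liveness:
  b0 li=∅ lo={c,t}
  b1 li={c} lo={c,t}
  b2 li={c} lo=∅
  b3 li={c,t} lo={c,e,t,w}
  b4 li={c,e,t,w} lo={c,t}
  b5 li={t} lo=∅

Conflict graph:
  c: {e,t,w}
  e: {c,t,w}
  j: {t}
  t: {c,e,j,w}
  w: {c,e,t}

Chromatic number:
  clique {c,e,t,w} ⇒ need ≥ 4
  assign c→R1 e→R2 j→R1 t→R0 w→R3 — no edge inside a register ⇒ χ ≤ 4
  χ = 4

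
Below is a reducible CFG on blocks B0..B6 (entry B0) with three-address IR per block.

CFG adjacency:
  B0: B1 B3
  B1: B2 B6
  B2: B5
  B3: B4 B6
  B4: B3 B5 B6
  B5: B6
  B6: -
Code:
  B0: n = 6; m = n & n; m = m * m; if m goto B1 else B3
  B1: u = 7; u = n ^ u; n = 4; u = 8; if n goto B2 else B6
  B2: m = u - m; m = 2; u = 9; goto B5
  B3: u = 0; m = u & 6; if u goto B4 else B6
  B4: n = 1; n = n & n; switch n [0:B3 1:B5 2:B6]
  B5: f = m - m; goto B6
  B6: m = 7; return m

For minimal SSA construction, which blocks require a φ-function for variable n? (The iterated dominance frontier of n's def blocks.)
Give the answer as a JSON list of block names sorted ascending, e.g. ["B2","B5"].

Answer: ["B3", "B5", "B6"]

Working:
idom tree: B1←B0 B2←B1 B3←B0 B4←B3 B5←B0 B6←B0
Dom at joins:
  B3: preds {B0,B4}: {B0} ∩ {B0,B3,B4} = {B0}; idom=B0
  B5: preds {B2,B4}: {B0,B1,B2} ∩ {B0,B3,B4} = {B0}; idom=B0
  B6: preds {B1,B3,B4,B5}: {B0,B1} ∩ {B0,B3} ∩ {B0,B3,B4} ∩ {B0,B5} = {B0}; idom=B0

DF derivation:
  B3←B0: walk · to B0
  B3←B4: walk B4→B3 to B0
  B5←B2: walk B2→B1 to B0
  B5←B4: walk B4→B3 to B0
  B6←B1: walk B1 to B0
  B6←B3: walk B3 to B0
  B6←B4: walk B4→B3 to B0
  B6←B5: walk B5 to B0
  DF(B0)=∅
  DF(B1)={B5,B6}
  DF(B2)={B5}
  DF(B3)={B3,B5,B6}
  DF(B4)={B3,B5,B6}
  DF(B5)={B6}
  DF(B6)=∅

φ for n: defs {B0,B1,B4}
  DF⁺ = {B3,B5,B6}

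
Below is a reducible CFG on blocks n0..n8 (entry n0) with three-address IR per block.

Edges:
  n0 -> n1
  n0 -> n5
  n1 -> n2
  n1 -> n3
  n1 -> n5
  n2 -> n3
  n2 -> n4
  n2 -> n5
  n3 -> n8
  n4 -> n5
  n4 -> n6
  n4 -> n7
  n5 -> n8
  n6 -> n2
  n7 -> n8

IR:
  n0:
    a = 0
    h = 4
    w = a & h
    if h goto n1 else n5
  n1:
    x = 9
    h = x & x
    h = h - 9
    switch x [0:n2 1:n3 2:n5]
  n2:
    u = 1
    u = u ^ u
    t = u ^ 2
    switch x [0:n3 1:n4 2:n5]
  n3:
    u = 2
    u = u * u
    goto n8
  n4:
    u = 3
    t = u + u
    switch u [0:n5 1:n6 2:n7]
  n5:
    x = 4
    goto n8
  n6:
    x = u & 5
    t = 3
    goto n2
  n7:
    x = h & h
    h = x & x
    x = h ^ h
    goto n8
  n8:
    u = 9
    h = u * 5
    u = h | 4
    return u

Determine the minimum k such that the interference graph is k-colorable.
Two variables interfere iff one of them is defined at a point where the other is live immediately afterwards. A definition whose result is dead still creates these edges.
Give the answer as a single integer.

Per-block:
  n0 def {a,h,w} use ∅
  n1 def {h,x} use ∅
  n2 def {t,u} use {x}
  n3 def {u} use ∅
  n4 def {t,u} use ∅
  n5 def {x} use ∅
  n6 def {t,x} use {u}
  n7 def {h,x} use {h}
  n8 def {h,u} use ∅

Live sets:
  live n0: ∅→∅
  live n1: ∅→{h,x}
  live n2: {h,x}→{h}
  live n3: ∅→∅
  live n4: {h}→{h,u}
  live n5: ∅→∅
  live n6: {h,u}→{h,x}
  live n7: {h}→∅
  live n8: ∅→∅

Interference:
  a↔{h}
  h↔{a,t,u,w,x}
  t↔{h,u,x}
  u↔{h,t,x}
  w↔{h}
  x↔{h,t,u}

Colouring:
  clique {h,t,u,x} ⇒ need ≥ 4
  assign a→c1 h→c0 t→c1 u→c2 w→c1 x→c3 — no edge inside a register ⇒ χ ≤ 4
  χ = 4

Answer: 4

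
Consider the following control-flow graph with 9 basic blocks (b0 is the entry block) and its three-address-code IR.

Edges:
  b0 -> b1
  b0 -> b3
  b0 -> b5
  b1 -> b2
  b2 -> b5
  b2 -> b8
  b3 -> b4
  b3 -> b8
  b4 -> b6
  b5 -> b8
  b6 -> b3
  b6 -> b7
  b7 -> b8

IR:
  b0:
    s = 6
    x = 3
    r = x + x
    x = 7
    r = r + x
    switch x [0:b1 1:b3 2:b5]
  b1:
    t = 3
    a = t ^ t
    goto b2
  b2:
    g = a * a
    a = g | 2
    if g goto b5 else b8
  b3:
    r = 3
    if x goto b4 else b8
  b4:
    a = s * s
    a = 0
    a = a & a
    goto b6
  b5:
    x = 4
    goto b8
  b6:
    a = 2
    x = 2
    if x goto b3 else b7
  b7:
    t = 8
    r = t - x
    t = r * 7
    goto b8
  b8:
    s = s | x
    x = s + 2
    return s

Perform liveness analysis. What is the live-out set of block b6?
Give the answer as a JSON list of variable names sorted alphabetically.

Answer: ["s", "x"]

Derivation:
Block summaries:
  b0: {r,s,x} / ∅
  b1: {a,t} / ∅
  b2: {a,g} / {a}
  b3: {r} / {x}
  b4: {a} / {s}
  b5: {x} / ∅
  b6: {a,x} / ∅
  b7: {r,t} / {x}
  b8: {s,x} / {s,x}

Backward fixpoint:
  b0 li=∅ lo={s,x}
  b1 li={s,x} lo={a,s,x}
  b2 li={a,s,x} lo={s,x}
  b3 li={s,x} lo={s,x}
  b4 li={s} lo={s}
  b5 li={s} lo={s,x}
  b6 li={s} lo={s,x}
  b7 li={s,x} lo={s,x}
  b8 li={s,x} lo=∅

live-out(b6) = ["s", "x"]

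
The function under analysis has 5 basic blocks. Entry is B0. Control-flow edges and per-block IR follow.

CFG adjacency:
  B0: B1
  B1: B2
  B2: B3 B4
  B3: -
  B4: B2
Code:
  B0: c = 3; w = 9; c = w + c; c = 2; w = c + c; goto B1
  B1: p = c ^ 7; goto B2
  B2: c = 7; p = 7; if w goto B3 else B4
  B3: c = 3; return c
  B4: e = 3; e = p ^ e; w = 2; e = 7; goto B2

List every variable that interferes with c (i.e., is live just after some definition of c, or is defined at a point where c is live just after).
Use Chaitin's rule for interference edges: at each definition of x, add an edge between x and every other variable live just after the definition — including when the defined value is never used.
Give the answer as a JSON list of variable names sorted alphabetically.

Answer: ["w"]

Derivation:
def/use:
  B0: def={c,w} ue=∅
  B1: def={p} ue={c}
  B2: def={c,p} ue={w}
  B3: def={c} ue=∅
  B4: def={e,w} ue={p}

Liveness:
  B0 li=∅ lo={c,w}
  B1 li={c,w} lo={w}
  B2 li={w} lo={p}
  B3 li=∅ lo=∅
  B4 li={p} lo={w}

Conflict graph:
  c — {w}
  e — {p,w}
  p — {e,w}
  w — {c,e,p}

N(c) = ["w"]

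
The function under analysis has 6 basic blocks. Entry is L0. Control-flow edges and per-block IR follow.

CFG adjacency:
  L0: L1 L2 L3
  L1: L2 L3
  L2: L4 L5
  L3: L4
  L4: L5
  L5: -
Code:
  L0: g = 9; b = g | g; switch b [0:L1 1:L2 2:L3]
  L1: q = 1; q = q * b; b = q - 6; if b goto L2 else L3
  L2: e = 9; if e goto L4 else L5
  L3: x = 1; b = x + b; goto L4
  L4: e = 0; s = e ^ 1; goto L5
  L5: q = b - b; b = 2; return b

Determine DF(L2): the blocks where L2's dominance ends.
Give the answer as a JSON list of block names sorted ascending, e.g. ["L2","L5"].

Answer: ["L4", "L5"]

Working:
idom tree: L1←L0 L2←L0 L3←L0 L4←L0 L5←L0
Join-block Dom:
  L2: preds {L0,L1}: {L0} ∩ {L0,L1} = {L0}; idom=L0
  L3: preds {L0,L1}: {L0} ∩ {L0,L1} = {L0}; idom=L0
  L4: preds {L2,L3}: {L0,L2} ∩ {L0,L3} = {L0}; idom=L0
  L5: preds {L2,L4}: {L0,L2} ∩ {L0,L4} = {L0}; idom=L0

DF derivation:
  join L2 pred L0: · stop@L0
  join L2 pred L1: L1 stop@L0
  join L3 pred L0: · stop@L0
  join L3 pred L1: L1 stop@L0
  join L4 pred L2: L2 stop@L0
  join L4 pred L3: L3 stop@L0
  join L5 pred L2: L2 stop@L0
  join L5 pred L4: L4 stop@L0
  L0 → ∅
  L1 → {L2,L3}
  L2 → {L4,L5}
  L3 → {L4}
  L4 → {L5}
  L5 → ∅

DF(L2) = ["L4", "L5"]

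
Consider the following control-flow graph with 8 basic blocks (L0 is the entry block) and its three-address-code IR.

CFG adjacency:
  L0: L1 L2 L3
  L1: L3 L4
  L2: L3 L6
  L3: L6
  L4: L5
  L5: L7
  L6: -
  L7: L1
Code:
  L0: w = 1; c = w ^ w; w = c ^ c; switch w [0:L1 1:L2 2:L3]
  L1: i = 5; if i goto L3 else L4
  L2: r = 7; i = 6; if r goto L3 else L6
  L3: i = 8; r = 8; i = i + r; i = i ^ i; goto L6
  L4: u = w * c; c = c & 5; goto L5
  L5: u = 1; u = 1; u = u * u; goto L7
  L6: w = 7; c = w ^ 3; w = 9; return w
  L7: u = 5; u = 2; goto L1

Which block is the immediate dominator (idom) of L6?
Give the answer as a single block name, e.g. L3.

Answer: L0

Analysis:
idom tree: L1←L0 L2←L0 L3←L0 L4←L1 L5←L4 L6←L0 L7←L5
Join-block Dom:
  L1: preds {L0,L7}: {L0} ∩ {L0,L1,L4,L5,L7} = {L0}; idom=L0
  L3: preds {L0,L1,L2}: {L0} ∩ {L0,L1} ∩ {L0,L2} = {L0}; idom=L0
  L6: preds {L2,L3}: {L0,L2} ∩ {L0,L3} = {L0}; idom=L0

idom(L6) = L0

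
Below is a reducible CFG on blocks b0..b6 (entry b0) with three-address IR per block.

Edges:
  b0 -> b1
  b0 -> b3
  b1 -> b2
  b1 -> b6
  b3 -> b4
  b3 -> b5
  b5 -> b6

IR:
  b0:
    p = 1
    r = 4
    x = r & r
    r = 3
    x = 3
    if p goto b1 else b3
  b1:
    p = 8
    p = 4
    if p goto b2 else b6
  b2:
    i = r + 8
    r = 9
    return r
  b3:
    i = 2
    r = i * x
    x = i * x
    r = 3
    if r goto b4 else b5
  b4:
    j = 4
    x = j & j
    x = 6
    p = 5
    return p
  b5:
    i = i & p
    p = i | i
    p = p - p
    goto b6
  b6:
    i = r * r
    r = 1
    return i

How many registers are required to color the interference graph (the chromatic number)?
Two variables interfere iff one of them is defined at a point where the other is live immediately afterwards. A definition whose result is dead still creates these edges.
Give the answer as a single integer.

Block summaries:
  b0 def {p,r,x} use ∅
  b1 def {p} use ∅
  b2 def {i,r} use {r}
  b3 def {i,r,x} use {x}
  b4 def {j,p,x} use ∅
  b5 def {i,p} use {i,p}
  b6 def {i,r} use {r}

Live sets:
  live b0: ∅→{p,r,x}
  live b1: {r}→{r}
  live b2: {r}→∅
  live b3: {p,x}→{i,p,r}
  live b4: ∅→∅
  live b5: {i,p,r}→{r}
  live b6: {r}→∅

Conflict graph:
  i — {p,r,x}
  j — ∅
  p — {i,r,x}
  r — {i,p,x}
  x — {i,p,r}

Colouring:
  clique {i,p,r,x} ⇒ need ≥ 4
  assign i→R0 j→R0 p→R1 r→R2 x→R3 — no edge inside a register ⇒ χ ≤ 4
  χ = 4

Answer: 4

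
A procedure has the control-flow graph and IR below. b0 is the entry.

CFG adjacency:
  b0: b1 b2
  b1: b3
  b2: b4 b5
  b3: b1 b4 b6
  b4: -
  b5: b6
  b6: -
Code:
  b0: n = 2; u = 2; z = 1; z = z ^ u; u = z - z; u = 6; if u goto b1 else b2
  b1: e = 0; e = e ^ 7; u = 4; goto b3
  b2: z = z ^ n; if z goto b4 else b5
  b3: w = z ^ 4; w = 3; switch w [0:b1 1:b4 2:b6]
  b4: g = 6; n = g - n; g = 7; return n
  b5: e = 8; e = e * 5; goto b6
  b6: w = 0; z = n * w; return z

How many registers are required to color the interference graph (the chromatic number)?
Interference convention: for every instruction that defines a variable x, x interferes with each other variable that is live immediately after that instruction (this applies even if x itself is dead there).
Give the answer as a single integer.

Per-block:
  b0 def {n,u,z} use ∅
  b1 def {e,u} use ∅
  b2 def {z} use {n,z}
  b3 def {w} use {z}
  b4 def {g,n} use {n}
  b5 def {e} use ∅
  b6 def {w,z} use {n}

Liveness:
  live b0: ∅→{n,z}
  live b1: {n,z}→{n,z}
  live b2: {n,z}→{n}
  live b3: {n,z}→{n,z}
  live b4: {n}→∅
  live b5: {n}→{n}
  live b6: {n}→∅

Interfere edges:
  e — {n,z}
  g — {n}
  n — {e,g,u,w,z}
  u — {n,z}
  w — {n,z}
  z — {e,n,u,w}

Colouring:
  clique {e,n,z} ⇒ need ≥ 3
  assign e→r2 g→r1 n→r0 u→r2 w→r2 z→r1 — no edge inside a register ⇒ χ ≤ 3
  χ = 3

Answer: 3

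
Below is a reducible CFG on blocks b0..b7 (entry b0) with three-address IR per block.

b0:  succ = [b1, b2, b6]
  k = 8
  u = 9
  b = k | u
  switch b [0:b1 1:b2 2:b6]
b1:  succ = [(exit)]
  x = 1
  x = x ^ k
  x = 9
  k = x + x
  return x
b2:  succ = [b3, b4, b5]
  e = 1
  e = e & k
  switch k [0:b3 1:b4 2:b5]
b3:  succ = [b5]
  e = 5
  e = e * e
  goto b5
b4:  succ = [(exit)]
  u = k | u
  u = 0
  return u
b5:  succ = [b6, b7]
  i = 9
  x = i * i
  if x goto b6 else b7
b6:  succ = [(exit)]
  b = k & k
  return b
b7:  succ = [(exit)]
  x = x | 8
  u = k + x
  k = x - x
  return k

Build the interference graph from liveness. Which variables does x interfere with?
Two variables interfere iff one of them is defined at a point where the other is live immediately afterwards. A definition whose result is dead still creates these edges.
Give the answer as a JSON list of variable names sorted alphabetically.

Answer: ["k", "u"]

Derivation:
Block summaries:
  b0: def={b,k,u} ue=∅
  b1: def={k,x} ue={k}
  b2: def={e} ue={k}
  b3: def={e} ue=∅
  b4: def={u} ue={k,u}
  b5: def={i,x} ue=∅
  b6: def={b} ue={k}
  b7: def={k,u,x} ue={k,x}

Live sets:
  live b0: ∅→{k,u}
  live b1: {k}→∅
  live b2: {k,u}→{k,u}
  live b3: {k}→{k}
  live b4: {k,u}→∅
  live b5: {k}→{k,x}
  live b6: {k}→∅
  live b7: {k,x}→∅

Conflict graph:
  b: {k,u}
  e: {k,u}
  i: {k}
  k: {b,e,i,u,x}
  u: {b,e,k,x}
  x: {k,u}

N(x) = ["k", "u"]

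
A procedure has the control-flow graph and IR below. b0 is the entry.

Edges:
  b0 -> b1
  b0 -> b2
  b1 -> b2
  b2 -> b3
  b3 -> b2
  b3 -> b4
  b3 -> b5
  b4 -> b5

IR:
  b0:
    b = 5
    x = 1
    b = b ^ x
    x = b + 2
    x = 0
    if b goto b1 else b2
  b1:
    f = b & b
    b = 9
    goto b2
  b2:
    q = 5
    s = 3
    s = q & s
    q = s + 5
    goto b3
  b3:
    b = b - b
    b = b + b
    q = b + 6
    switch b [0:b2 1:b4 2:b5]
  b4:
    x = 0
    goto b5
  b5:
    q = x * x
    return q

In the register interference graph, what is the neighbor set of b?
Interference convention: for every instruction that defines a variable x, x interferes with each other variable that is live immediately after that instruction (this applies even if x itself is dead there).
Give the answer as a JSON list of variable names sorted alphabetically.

Per-block:
  b0 def {b,x} use ∅
  b1 def {b,f} use {b}
  b2 def {q,s} use ∅
  b3 def {b,q} use {b}
  b4 def {x} use ∅
  b5 def {q} use {x}

Live sets:
  live b0: ∅→{b,x}
  live b1: {b,x}→{b,x}
  live b2: {b,x}→{b,x}
  live b3: {b,x}→{b,x}
  live b4: ∅→{x}
  live b5: {x}→∅

Interference:
  b↔{q,s,x}
  f↔{x}
  q↔{b,s,x}
  s↔{b,q,x}
  x↔{b,f,q,s}

N(b) = ["q", "s", "x"]

Answer: ["q", "s", "x"]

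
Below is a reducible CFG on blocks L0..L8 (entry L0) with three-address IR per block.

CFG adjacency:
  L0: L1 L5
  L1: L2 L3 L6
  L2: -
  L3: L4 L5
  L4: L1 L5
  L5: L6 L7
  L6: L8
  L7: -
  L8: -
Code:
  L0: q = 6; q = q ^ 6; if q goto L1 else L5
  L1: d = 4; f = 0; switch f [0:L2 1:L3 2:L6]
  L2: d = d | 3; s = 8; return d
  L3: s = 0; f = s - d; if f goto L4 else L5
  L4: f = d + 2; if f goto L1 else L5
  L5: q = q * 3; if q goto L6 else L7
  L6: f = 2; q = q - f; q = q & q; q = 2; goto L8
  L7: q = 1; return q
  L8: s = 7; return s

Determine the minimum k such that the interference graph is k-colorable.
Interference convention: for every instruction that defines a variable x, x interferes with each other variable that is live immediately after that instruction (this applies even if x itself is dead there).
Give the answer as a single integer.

Answer: 3

Analysis:
Block summaries:
  L0 def {q} use ∅
  L1 def {d,f} use ∅
  L2 def {d,s} use {d}
  L3 def {f,s} use {d}
  L4 def {f} use {d}
  L5 def {q} use {q}
  L6 def {f,q} use {q}
  L7 def {q} use ∅
  L8 def {s} use ∅

Liveness:
  L0: in=∅ out={q}
  L1: in={q} out={d,q}
  L2: in={d} out=∅
  L3: in={d,q} out={d,q}
  L4: in={d,q} out={q}
  L5: in={q} out={q}
  L6: in={q} out=∅
  L7: in=∅ out=∅
  L8: in=∅ out=∅

Interference:
  d: {f,q,s}
  f: {d,q}
  q: {d,f,s}
  s: {d,q}

Chromatic number:
  {d,f,q} pairwise interfere (3-clique) ⇒ χ ≥ 3
  assign d→R0 f→R2 q→R1 s→R2 — no edge inside a register ⇒ χ ≤ 3
  χ = 3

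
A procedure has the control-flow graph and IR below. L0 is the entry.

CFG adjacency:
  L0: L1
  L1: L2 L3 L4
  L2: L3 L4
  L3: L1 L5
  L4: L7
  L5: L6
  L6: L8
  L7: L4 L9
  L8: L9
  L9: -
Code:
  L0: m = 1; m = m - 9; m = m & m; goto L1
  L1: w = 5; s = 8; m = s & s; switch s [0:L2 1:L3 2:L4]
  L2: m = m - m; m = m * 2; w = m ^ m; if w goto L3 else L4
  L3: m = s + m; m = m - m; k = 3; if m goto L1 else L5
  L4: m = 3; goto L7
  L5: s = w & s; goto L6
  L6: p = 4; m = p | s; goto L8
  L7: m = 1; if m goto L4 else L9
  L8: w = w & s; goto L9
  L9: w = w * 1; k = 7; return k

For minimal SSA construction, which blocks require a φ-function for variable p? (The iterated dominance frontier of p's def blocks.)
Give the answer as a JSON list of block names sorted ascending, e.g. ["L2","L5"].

Answer: ["L9"]

Analysis:
idom tree: L1←L0 L2←L1 L3←L1 L4←L1 L5←L3 L6←L5 L7←L4 L8←L6 L9←L1
Join-block Dom:
  L1: preds {L0,L3}: {L0} ∩ {L0,L1,L3} = {L0}; idom=L0
  L3: preds {L1,L2}: {L0,L1} ∩ {L0,L1,L2} = {L0,L1}; idom=L1
  L4: preds {L1,L2,L7}: {L0,L1} ∩ {L0,L1,L2} ∩ {L0,L1,L4,L7} = {L0,L1}; idom=L1
  L9: preds {L7,L8}: {L0,L1,L4,L7} ∩ {L0,L1,L3,L5,L6,L8} = {L0,L1}; idom=L1

Frontier:
  L1←L0: walk · to L0
  L1←L3: walk L3→L1 to L0
  L3←L1: walk · to L1
  L3←L2: walk L2 to L1
  L4←L1: walk · to L1
  L4←L2: walk L2 to L1
  L4←L7: walk L7→L4 to L1
  L9←L7: walk L7→L4 to L1
  L9←L8: walk L8→L6→L5→L3 to L1
  L0 → ∅
  L1 → {L1}
  L2 → {L3,L4}
  L3 → {L1,L9}
  L4 → {L4,L9}
  L5 → {L9}
  L6 → {L9}
  L7 → {L4,L9}
  L8 → {L9}
  L9 → ∅

φ for p: defs {L6}
  DF⁺ = {L9}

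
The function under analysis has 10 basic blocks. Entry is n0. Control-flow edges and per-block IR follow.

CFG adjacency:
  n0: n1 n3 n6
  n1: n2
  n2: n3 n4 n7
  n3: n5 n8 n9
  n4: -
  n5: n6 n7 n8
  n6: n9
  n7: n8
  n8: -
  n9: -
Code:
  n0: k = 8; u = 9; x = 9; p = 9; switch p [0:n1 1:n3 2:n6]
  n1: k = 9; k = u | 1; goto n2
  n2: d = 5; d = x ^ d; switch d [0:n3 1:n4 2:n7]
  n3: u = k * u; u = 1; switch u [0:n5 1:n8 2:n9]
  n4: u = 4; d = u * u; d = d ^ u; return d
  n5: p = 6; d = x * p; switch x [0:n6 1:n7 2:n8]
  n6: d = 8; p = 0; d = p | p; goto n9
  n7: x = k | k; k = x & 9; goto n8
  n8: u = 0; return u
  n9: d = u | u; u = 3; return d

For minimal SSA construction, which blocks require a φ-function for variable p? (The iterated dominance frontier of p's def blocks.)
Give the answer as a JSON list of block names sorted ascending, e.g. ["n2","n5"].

Answer: ["n6", "n7", "n8", "n9"]

Analysis:
idom tree: n1←n0 n2←n1 n3←n0 n4←n2 n5←n3 n6←n0 n7←n0 n8←n0 n9←n0
Join-block Dom:
  n3: preds {n0,n2}: {n0} ∩ {n0,n1,n2} = {n0}; idom=n0
  n6: preds {n0,n5}: {n0} ∩ {n0,n3,n5} = {n0}; idom=n0
  n7: preds {n2,n5}: {n0,n1,n2} ∩ {n0,n3,n5} = {n0}; idom=n0
  n8: preds {n3,n5,n7}: {n0,n3} ∩ {n0,n3,n5} ∩ {n0,n7} = {n0}; idom=n0
  n9: preds {n3,n6}: {n0,n3} ∩ {n0,n6} = {n0}; idom=n0

DF walk-up:
  n3←n0: walk · to n0
  n3←n2: walk n2→n1 to n0
  n6←n0: walk · to n0
  n6←n5: walk n5→n3 to n0
  n7←n2: walk n2→n1 to n0
  n7←n5: walk n5→n3 to n0
  n8←n3: walk n3 to n0
  n8←n5: walk n5→n3 to n0
  n8←n7: walk n7 to n0
  n9←n3: walk n3 to n0
  n9←n6: walk n6 to n0
  n0: DF=∅
  n1: DF={n3,n7}
  n2: DF={n3,n7}
  n3: DF={n6,n7,n8,n9}
  n4: DF=∅
  n5: DF={n6,n7,n8}
  n6: DF={n9}
  n7: DF={n8}
  n8: DF=∅
  n9: DF=∅

φ for p: defs {n0,n5,n6}
  DF⁺ = {n6,n7,n8,n9}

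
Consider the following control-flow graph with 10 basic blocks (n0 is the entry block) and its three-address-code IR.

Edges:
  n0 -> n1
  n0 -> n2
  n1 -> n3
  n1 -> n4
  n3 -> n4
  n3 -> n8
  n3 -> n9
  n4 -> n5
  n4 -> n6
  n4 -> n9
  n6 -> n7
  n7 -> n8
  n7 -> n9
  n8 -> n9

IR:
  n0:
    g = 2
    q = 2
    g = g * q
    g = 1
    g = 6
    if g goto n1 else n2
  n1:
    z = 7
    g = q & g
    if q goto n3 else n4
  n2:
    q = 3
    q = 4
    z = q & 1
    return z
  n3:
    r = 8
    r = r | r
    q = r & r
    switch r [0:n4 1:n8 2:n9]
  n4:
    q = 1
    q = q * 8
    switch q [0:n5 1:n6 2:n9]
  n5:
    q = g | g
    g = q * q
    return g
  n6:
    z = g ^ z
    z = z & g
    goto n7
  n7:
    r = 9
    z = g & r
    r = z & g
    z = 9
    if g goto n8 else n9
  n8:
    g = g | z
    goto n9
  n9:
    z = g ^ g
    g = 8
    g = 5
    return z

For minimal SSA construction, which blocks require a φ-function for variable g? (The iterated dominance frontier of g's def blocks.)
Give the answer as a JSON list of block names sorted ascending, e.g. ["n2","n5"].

idom tree: n1←n0 n2←n0 n3←n1 n4←n1 n5←n4 n6←n4 n7←n6 n8←n1 n9←n1
Dom at joins:
  n4: preds {n1,n3}: {n0,n1} ∩ {n0,n1,n3} = {n0,n1}; idom=n1
  n8: preds {n3,n7}: {n0,n1,n3} ∩ {n0,n1,n4,n6,n7} = {n0,n1}; idom=n1
  n9: preds {n3,n4,n7,n8}: {n0,n1,n3} ∩ {n0,n1,n4} ∩ {n0,n1,n4,n6,n7} ∩ {n0,n1,n8} = {n0,n1}; idom=n1

DF derivation:
  n4←n1: walk · to n1
  n4←n3: walk n3 to n1
  n8←n3: walk n3 to n1
  n8←n7: walk n7→n6→n4 to n1
  n9←n3: walk n3 to n1
  n9←n4: walk n4 to n1
  n9←n7: walk n7→n6→n4 to n1
  n9←n8: walk n8 to n1
  n0: DF=∅
  n1: DF=∅
  n2: DF=∅
  n3: DF={n4,n8,n9}
  n4: DF={n8,n9}
  n5: DF=∅
  n6: DF={n8,n9}
  n7: DF={n8,n9}
  n8: DF={n9}
  n9: DF=∅

φ for g: defs {n0,n1,n5,n8,n9}
  DF⁺ = {n9}

Answer: ["n9"]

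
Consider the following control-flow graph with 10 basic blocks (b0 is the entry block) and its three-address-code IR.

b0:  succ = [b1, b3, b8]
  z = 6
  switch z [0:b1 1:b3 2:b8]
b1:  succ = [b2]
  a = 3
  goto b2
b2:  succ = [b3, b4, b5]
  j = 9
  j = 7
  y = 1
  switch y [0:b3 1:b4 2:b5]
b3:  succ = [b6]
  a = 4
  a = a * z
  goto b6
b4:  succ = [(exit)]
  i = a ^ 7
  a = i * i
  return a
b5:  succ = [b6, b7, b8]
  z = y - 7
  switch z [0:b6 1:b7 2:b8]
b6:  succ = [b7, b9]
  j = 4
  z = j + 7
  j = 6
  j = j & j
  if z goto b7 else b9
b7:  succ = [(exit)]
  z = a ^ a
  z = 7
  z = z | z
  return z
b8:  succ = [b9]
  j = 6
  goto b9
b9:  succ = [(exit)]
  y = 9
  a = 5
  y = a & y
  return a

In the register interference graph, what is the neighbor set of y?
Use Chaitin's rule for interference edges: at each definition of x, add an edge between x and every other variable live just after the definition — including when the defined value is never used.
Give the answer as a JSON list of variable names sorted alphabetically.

Answer: ["a", "z"]

Derivation:
Block summaries:
  b0: {z} / ∅
  b1: {a} / ∅
  b2: {j,y} / ∅
  b3: {a} / {z}
  b4: {a,i} / {a}
  b5: {z} / {y}
  b6: {j,z} / ∅
  b7: {z} / {a}
  b8: {j} / ∅
  b9: {a,y} / ∅

Liveness:
  b0 li=∅ lo={z}
  b1 li={z} lo={a,z}
  b2 li={a,z} lo={a,y,z}
  b3 li={z} lo={a}
  b4 li={a} lo=∅
  b5 li={a,y} lo={a}
  b6 li={a} lo={a}
  b7 li={a} lo=∅
  b8 li=∅ lo=∅
  b9 li=∅ lo=∅

Interference:
  a↔{j,y,z}
  i↔∅
  j↔{a,z}
  y↔{a,z}
  z↔{a,j,y}

N(y) = ["a", "z"]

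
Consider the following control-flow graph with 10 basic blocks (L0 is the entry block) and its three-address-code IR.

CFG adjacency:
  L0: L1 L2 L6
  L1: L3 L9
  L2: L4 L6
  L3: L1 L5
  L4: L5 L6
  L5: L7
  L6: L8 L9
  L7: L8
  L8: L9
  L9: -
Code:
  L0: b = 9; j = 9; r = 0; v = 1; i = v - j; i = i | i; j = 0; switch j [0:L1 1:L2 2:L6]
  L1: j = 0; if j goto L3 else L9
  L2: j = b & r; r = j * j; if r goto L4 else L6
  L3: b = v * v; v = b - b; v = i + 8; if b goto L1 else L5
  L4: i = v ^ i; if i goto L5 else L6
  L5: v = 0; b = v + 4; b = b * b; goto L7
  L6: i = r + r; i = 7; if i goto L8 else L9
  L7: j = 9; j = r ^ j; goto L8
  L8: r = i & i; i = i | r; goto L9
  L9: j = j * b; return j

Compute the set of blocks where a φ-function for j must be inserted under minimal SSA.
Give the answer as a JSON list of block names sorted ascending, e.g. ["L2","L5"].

idom tree: L1←L0 L2←L0 L3←L1 L4←L2 L5←L0 L6←L0 L7←L5 L8←L0 L9←L0
Dom∩ at merges:
  L1: preds {L0,L3}: {L0} ∩ {L0,L1,L3} = {L0}; idom=L0
  L5: preds {L3,L4}: {L0,L1,L3} ∩ {L0,L2,L4} = {L0}; idom=L0
  L6: preds {L0,L2,L4}: {L0} ∩ {L0,L2} ∩ {L0,L2,L4} = {L0}; idom=L0
  L8: preds {L6,L7}: {L0,L6} ∩ {L0,L5,L7} = {L0}; idom=L0
  L9: preds {L1,L6,L8}: {L0,L1} ∩ {L0,L6} ∩ {L0,L8} = {L0}; idom=L0

DF derivation:
  L1←L0: walk · to L0
  L1←L3: walk L3→L1 to L0
  L5←L3: walk L3→L1 to L0
  L5←L4: walk L4→L2 to L0
  L6←L0: walk · to L0
  L6←L2: walk L2 to L0
  L6←L4: walk L4→L2 to L0
  L8←L6: walk L6 to L0
  L8←L7: walk L7→L5 to L0
  L9←L1: walk L1 to L0
  L9←L6: walk L6 to L0
  L9←L8: walk L8 to L0
  L0: DF=∅
  L1: DF={L1,L5,L9}
  L2: DF={L5,L6}
  L3: DF={L1,L5}
  L4: DF={L5,L6}
  L5: DF={L8}
  L6: DF={L8,L9}
  L7: DF={L8}
  L8: DF={L9}
  L9: DF=∅

φ for j: defs {L0,L1,L2,L7,L9}
  DF⁺ = {L1,L5,L6,L8,L9}

Answer: ["L1", "L5", "L6", "L8", "L9"]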